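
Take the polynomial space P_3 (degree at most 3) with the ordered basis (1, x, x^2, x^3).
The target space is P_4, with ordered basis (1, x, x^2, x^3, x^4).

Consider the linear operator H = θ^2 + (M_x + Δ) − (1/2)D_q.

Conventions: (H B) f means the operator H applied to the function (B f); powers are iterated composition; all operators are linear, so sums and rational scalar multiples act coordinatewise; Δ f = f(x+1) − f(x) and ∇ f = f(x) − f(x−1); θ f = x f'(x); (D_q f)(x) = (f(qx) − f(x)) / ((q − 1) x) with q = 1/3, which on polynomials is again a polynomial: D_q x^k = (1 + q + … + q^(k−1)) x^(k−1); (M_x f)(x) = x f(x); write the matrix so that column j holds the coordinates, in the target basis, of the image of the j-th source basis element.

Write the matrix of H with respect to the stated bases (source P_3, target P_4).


the matrix is [[0, 1/2, 1, 1]; [1, 1, 4/3, 3]; [0, 1, 4, 41/18]; [0, 0, 1, 9]; [0, 0, 0, 1]] (rows listed top to bottom)

image of 1: x
image of x: x^2 + x + 1/2
image of x^2: x^3 + 4x^2 + (4/3)x + 1
image of x^3: x^4 + 9x^3 + (41/18)x^2 + 3x + 1
each image's coordinates form column j of the matrix


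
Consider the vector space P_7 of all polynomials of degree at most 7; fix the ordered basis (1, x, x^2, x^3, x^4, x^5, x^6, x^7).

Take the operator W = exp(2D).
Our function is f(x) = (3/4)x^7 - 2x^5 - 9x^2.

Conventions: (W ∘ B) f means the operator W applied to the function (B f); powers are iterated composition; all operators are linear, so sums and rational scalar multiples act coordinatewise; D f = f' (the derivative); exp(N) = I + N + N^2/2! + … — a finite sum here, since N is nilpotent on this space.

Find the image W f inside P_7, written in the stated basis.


order-1 term: (21/2)x^6 - 20x^4 - 36x
order-2 term: 63x^5 - 80x^3 - 36
order-3 term: 210x^4 - 160x^2
order-4 term: 420x^3 - 160x
order-5 term: 504x^2 - 64
order-6 term: 336x
order-7 term: 96
the series for exp(2D) f terminates at order 7
exp(2D) f = (3/4)x^7 + (21/2)x^6 + 61x^5 + 190x^4 + 340x^3 + 335x^2 + 140x - 4

the image equals g(x) = (3/4)x^7 + (21/2)x^6 + 61x^5 + 190x^4 + 340x^3 + 335x^2 + 140x - 4


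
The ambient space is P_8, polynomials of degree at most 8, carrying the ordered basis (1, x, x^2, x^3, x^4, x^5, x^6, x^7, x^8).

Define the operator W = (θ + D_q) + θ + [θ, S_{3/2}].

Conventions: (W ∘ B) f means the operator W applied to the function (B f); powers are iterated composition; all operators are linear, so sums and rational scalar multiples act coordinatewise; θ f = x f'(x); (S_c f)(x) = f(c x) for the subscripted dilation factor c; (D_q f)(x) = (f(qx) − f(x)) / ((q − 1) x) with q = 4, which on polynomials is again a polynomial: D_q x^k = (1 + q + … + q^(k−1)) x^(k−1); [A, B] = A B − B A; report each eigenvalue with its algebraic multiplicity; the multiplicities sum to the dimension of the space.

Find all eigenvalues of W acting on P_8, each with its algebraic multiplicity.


image of 1: 0
image of x: 2x + 1
image of x^2: 4x^2 + 5x
image of x^3: 6x^3 + 21x^2
image of x^4: 8x^4 + 85x^3
image of x^5: 10x^5 + 341x^4
image of x^6: 12x^6 + 1365x^5
image of x^7: 14x^7 + 5461x^6
image of x^8: 16x^8 + 21845x^7
the matrix is upper triangular; its diagonal is (0, 2, 4, 6, 8, 10, 12, 14, 16)
for a triangular matrix the eigenvalues are the diagonal entries, with algebraic multiplicity their repetition count

λ = 0 (multiplicity 1), λ = 2 (multiplicity 1), λ = 4 (multiplicity 1), λ = 6 (multiplicity 1), λ = 8 (multiplicity 1), λ = 10 (multiplicity 1), λ = 12 (multiplicity 1), λ = 14 (multiplicity 1), λ = 16 (multiplicity 1)


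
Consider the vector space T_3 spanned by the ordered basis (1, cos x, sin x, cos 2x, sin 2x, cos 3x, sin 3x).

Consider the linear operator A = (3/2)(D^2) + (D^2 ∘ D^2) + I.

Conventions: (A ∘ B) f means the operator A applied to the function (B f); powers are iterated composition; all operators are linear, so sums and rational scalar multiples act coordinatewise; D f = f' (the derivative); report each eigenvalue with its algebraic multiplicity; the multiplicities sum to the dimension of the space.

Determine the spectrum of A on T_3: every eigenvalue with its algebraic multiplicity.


image of 1: 1
image of cos x: (1/2)cos x
image of sin x: (1/2)sin x
image of cos 2x: 11cos 2x
image of sin 2x: 11sin 2x
image of cos 3x: (137/2)cos 3x
image of sin 3x: (137/2)sin 3x
the matrix is diagonal; its diagonal is (1, 1/2, 1/2, 11, 11, 137/2, 137/2)
for a triangular matrix the eigenvalues are the diagonal entries, with algebraic multiplicity their repetition count

λ = 1/2 (multiplicity 2), λ = 1 (multiplicity 1), λ = 11 (multiplicity 2), λ = 137/2 (multiplicity 2)


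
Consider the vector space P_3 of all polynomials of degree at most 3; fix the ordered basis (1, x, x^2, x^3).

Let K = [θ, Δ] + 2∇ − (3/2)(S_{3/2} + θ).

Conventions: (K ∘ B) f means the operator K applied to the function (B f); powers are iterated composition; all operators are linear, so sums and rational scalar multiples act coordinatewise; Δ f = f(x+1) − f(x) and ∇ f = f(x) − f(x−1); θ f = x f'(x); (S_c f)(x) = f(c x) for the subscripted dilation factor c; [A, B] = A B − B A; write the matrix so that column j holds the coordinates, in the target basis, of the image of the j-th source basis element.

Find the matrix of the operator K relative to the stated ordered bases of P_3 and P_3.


the matrix is [[-3/2, 1, -4, -1]; [0, -15/4, 2, -12]; [0, 0, -51/8, 3]; [0, 0, 0, -153/16]] (rows listed top to bottom)

image of 1: -3/2
image of x: -(15/4)x + 1
image of x^2: -(51/8)x^2 + 2x - 4
image of x^3: -(153/16)x^3 + 3x^2 - 12x - 1
each image's coordinates form column j of the matrix


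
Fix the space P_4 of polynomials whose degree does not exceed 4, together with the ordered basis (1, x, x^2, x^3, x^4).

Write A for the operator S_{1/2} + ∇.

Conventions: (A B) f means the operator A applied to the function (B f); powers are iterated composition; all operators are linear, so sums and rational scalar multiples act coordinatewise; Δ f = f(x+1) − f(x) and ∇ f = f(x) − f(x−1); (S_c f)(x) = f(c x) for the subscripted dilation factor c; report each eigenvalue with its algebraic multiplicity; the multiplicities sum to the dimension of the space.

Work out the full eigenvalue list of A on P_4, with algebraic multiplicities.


image of 1: 1
image of x: (1/2)x + 1
image of x^2: (1/4)x^2 + 2x - 1
image of x^3: (1/8)x^3 + 3x^2 - 3x + 1
image of x^4: (1/16)x^4 + 4x^3 - 6x^2 + 4x - 1
the matrix is upper triangular; its diagonal is (1, 1/2, 1/4, 1/8, 1/16)
for a triangular matrix the eigenvalues are the diagonal entries, with algebraic multiplicity their repetition count

λ = 1/16 (multiplicity 1), λ = 1/8 (multiplicity 1), λ = 1/4 (multiplicity 1), λ = 1/2 (multiplicity 1), λ = 1 (multiplicity 1)


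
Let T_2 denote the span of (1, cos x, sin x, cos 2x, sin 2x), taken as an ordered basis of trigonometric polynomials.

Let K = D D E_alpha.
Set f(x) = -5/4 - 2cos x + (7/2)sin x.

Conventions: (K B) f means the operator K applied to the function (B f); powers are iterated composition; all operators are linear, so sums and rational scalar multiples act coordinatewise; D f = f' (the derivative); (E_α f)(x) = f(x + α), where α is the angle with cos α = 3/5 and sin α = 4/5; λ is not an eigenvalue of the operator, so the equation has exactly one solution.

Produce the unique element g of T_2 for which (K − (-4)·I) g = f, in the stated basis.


the result is g(x) = -5/16 - (20/61)cos x + (135/122)sin x

write g with unknown coordinates in the stated basis and equate coefficients in (K − (-4)·I) g = f
solving from the highest basis element down gives g = -5/16 - (20/61)cos x + (135/122)sin x
check: K g = -(42/61)cos x - (113/122)sin x
so K g − (-4)·g = -5/4 - 2cos x + (7/2)sin x = f ✓


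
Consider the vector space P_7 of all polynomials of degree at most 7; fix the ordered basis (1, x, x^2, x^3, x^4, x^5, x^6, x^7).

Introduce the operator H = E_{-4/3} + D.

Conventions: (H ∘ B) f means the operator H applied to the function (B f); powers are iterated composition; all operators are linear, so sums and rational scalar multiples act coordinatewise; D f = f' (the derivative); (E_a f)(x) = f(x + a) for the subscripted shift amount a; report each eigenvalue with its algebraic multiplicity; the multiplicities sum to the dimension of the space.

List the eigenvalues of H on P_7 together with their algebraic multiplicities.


λ = 1 (multiplicity 8)

image of 1: 1
image of x: x - 1/3
image of x^2: x^2 - (2/3)x + 16/9
image of x^3: x^3 - x^2 + (16/3)x - 64/27
image of x^4: x^4 - (4/3)x^3 + (32/3)x^2 - (256/27)x + 256/81
image of x^5: x^5 - (5/3)x^4 + (160/9)x^3 - (640/27)x^2 + (1280/81)x - 1024/243
image of x^6: x^6 - 2x^5 + (80/3)x^4 - (1280/27)x^3 + (1280/27)x^2 - (2048/81)x + 4096/729
image of x^7: x^7 - (7/3)x^6 + (112/3)x^5 - (2240/27)x^4 + (8960/81)x^3 - (7168/81)x^2 + (28672/729)x - 16384/2187
the matrix is upper triangular; its diagonal is (1, 1, 1, 1, 1, 1, 1, 1)
for a triangular matrix the eigenvalues are the diagonal entries, with algebraic multiplicity their repetition count


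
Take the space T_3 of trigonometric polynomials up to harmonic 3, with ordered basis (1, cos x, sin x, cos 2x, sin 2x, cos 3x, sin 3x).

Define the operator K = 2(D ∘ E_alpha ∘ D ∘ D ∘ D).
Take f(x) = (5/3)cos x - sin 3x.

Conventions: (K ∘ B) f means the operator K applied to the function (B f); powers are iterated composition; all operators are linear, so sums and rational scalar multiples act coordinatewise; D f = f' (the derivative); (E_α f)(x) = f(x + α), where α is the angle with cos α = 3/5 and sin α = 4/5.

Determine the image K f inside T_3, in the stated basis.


g(x) = 2cos x - (8/3)sin x - (7128/125)cos 3x + (18954/125)sin 3x

D f = -(5/3)sin x - 3cos 3x
D D f = -(5/3)cos x + 9sin 3x
D D D f = (5/3)sin x + 27cos 3x
E_alpha D D D f = (4/3)cos x + sin x - (3159/125)cos 3x - (1188/125)sin 3x
D (E_alpha ∘ D) D D f = cos x - (4/3)sin x - (3564/125)cos 3x + (9477/125)sin 3x
(2(D ∘ E_alpha ∘ D ∘ D ∘ D)) f = 2cos x - (8/3)sin x - (7128/125)cos 3x + (18954/125)sin 3x


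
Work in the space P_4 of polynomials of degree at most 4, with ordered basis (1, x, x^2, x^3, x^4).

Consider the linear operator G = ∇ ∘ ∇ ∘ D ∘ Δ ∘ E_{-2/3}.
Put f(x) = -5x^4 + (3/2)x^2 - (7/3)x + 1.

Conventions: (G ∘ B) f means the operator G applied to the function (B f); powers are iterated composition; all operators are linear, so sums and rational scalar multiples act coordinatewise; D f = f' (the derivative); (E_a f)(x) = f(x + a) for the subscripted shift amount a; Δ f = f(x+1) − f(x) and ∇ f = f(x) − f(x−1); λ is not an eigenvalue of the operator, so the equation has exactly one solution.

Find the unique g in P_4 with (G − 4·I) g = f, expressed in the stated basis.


write g with unknown coordinates in the stated basis and equate coefficients in (G − 4·I) g = f
solving from the highest basis element down gives g = (5/4)x^4 - (3/8)x^2 + (7/12)x + 29/4
check: G g = 30
so G g − 4·g = -5x^4 + (3/2)x^2 - (7/3)x + 1 = f ✓

the result is g(x) = (5/4)x^4 - (3/8)x^2 + (7/12)x + 29/4


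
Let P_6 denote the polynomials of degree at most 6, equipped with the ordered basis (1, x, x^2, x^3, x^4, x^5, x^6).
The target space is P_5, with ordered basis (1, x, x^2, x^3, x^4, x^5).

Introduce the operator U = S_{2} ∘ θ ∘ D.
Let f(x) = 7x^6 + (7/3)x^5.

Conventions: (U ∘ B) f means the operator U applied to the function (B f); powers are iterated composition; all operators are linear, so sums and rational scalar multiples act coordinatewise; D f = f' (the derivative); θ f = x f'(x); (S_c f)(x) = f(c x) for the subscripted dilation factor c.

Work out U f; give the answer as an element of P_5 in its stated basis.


the result is g(x) = 6720x^5 + (2240/3)x^4

D f = 42x^5 + (35/3)x^4
θ D f = 210x^5 + (140/3)x^4
S_{2} θ D f = 6720x^5 + (2240/3)x^4


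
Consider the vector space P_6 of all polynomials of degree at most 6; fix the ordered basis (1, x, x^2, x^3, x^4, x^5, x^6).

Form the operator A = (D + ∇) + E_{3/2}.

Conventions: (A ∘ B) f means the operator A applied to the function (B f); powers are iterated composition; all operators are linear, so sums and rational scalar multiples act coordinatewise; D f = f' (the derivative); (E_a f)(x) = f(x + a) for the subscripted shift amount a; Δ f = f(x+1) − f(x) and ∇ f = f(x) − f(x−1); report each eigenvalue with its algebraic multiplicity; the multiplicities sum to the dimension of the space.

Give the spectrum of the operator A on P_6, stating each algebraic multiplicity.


image of 1: 1
image of x: x + 7/2
image of x^2: x^2 + 7x + 5/4
image of x^3: x^3 + (21/2)x^2 + (15/4)x + 35/8
image of x^4: x^4 + 14x^3 + (15/2)x^2 + (35/2)x + 65/16
image of x^5: x^5 + (35/2)x^4 + (25/2)x^3 + (175/4)x^2 + (325/16)x + 275/32
image of x^6: x^6 + 21x^5 + (75/4)x^4 + (175/2)x^3 + (975/16)x^2 + (825/16)x + 665/64
the matrix is upper triangular; its diagonal is (1, 1, 1, 1, 1, 1, 1)
for a triangular matrix the eigenvalues are the diagonal entries, with algebraic multiplicity their repetition count

λ = 1 (multiplicity 7)


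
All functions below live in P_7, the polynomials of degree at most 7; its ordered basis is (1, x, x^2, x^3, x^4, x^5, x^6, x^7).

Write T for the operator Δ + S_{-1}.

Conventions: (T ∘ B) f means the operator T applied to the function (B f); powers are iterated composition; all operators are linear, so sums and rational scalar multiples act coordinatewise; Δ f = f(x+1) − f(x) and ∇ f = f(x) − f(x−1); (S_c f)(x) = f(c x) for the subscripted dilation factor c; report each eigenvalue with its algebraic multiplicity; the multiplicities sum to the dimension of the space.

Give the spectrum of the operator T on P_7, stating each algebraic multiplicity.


λ = -1 (multiplicity 4), λ = 1 (multiplicity 4)

image of 1: 1
image of x: -x + 1
image of x^2: x^2 + 2x + 1
image of x^3: -x^3 + 3x^2 + 3x + 1
image of x^4: x^4 + 4x^3 + 6x^2 + 4x + 1
image of x^5: -x^5 + 5x^4 + 10x^3 + 10x^2 + 5x + 1
image of x^6: x^6 + 6x^5 + 15x^4 + 20x^3 + 15x^2 + 6x + 1
image of x^7: -x^7 + 7x^6 + 21x^5 + 35x^4 + 35x^3 + 21x^2 + 7x + 1
the matrix is upper triangular; its diagonal is (1, -1, 1, -1, 1, -1, 1, -1)
for a triangular matrix the eigenvalues are the diagonal entries, with algebraic multiplicity their repetition count


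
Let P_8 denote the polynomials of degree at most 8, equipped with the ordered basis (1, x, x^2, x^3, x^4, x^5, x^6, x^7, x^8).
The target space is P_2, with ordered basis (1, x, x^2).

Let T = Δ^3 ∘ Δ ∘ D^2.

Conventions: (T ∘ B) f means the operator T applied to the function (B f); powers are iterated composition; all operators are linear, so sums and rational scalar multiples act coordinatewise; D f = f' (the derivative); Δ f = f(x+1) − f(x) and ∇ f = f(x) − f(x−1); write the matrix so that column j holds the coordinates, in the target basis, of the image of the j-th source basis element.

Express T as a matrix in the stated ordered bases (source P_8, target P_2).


the matrix is [[0, 0, 0, 0, 0, 0, 720, 10080, 87360]; [0, 0, 0, 0, 0, 0, 0, 5040, 80640]; [0, 0, 0, 0, 0, 0, 0, 0, 20160]] (rows listed top to bottom)

image of 1: 0
image of x: 0
image of x^2: 0
image of x^3: 0
image of x^4: 0
image of x^5: 0
image of x^6: 720
image of x^7: 5040x + 10080
image of x^8: 20160x^2 + 80640x + 87360
each image's coordinates form column j of the matrix


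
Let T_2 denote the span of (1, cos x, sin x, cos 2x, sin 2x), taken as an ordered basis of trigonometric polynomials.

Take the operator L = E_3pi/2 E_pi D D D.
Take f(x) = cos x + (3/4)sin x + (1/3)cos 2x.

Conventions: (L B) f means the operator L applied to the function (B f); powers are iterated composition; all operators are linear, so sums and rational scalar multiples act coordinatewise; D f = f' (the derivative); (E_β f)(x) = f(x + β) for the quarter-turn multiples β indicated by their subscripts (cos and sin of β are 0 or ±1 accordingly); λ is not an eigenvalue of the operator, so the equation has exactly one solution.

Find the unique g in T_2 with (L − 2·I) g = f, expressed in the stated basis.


the image equals g(x) = -cos x - (3/4)sin x - (1/102)cos 2x + (2/51)sin 2x

write g with unknown coordinates in the stated basis and equate coefficients in (L − 2·I) g = f
solving from the highest basis element down gives g = -cos x - (3/4)sin x - (1/102)cos 2x + (2/51)sin 2x
check: L g = -cos x - (3/4)sin x + (16/51)cos 2x + (4/51)sin 2x
so L g − 2·g = cos x + (3/4)sin x + (1/3)cos 2x = f ✓


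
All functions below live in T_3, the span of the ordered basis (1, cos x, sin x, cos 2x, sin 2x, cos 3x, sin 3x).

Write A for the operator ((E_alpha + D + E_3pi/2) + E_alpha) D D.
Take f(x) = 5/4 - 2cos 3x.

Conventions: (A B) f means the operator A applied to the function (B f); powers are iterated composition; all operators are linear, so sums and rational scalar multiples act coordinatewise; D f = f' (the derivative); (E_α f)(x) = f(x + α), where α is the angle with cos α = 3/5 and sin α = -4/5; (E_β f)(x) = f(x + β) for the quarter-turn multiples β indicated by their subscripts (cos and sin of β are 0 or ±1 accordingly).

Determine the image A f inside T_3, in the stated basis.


D f = 6sin 3x
D D f = 18cos 3x
E_alpha D D f = -(2106/125)cos 3x + (792/125)sin 3x
D D D f = -54sin 3x
E_3pi/2 D D f = -18sin 3x
(E_alpha + D + E_3pi/2) D D f = -(2106/125)cos 3x - (8208/125)sin 3x
E_alpha D D f = -(2106/125)cos 3x + (792/125)sin 3x
((E_alpha + D + E_3pi/2) + E_alpha) D D f = -(4212/125)cos 3x - (7416/125)sin 3x

the result is g(x) = -(4212/125)cos 3x - (7416/125)sin 3x


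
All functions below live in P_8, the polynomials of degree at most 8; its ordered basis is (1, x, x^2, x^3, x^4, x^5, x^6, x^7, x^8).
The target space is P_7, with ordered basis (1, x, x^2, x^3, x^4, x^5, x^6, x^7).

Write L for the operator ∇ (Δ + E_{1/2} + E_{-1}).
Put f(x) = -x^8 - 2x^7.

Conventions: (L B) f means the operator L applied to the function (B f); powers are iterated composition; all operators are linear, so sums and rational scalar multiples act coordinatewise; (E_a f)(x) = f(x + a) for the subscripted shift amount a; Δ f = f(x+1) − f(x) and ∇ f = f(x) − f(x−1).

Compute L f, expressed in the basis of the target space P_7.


g(x) = -16x^7 - 364x^5 + (805/2)x^4 - (1659/2)x^3 + (3227/8)x^2 - (1297/8)x - 33/32

Δ f = -8x^7 - 42x^6 - 98x^5 - 140x^4 - 126x^3 - 70x^2 - 22x - 3
E_{1/2} f = -x^8 - 6x^7 - 14x^6 - (35/2)x^5 - (105/8)x^4 - (49/8)x^3 - (7/4)x^2 - (9/32)x - 5/256
E_{-1} f = -x^8 + 6x^7 - 14x^6 + 14x^5 - 14x^3 + 14x^2 - 6x + 1
(Δ + E_{1/2} + E_{-1}) f = -2x^8 - 8x^7 - 70x^6 - (203/2)x^5 - (1225/8)x^4 - (1169/8)x^3 - (231/4)x^2 - (905/32)x - 517/256
∇ (Δ + E_{1/2} + E_{-1}) f = -16x^7 - 364x^5 + (805/2)x^4 - (1659/2)x^3 + (3227/8)x^2 - (1297/8)x - 33/32


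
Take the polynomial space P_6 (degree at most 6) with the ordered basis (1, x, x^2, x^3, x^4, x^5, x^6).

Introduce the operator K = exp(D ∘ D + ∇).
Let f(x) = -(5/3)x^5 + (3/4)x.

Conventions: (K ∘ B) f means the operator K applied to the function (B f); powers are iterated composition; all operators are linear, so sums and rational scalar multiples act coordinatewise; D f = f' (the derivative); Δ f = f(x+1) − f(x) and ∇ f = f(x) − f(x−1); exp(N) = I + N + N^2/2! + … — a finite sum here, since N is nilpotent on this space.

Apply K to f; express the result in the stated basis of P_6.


order-1 term: -(25/3)x^4 - (50/3)x^3 - (50/3)x^2 + (25/3)x - 11/12
order-2 term: -(50/3)x^3 - 50x^2 - (175/3)x - 25/3
order-3 term: -(50/3)x^2 - 50x - 125/3
order-4 term: -(25/3)x - 50/3
order-5 term: -5/3
the series for exp(D ∘ D + ∇) f terminates at order 5
exp(D ∘ D + ∇) f = -(5/3)x^5 - (25/3)x^4 - (100/3)x^3 - (250/3)x^2 - (1291/12)x - 277/4

the image equals g(x) = -(5/3)x^5 - (25/3)x^4 - (100/3)x^3 - (250/3)x^2 - (1291/12)x - 277/4


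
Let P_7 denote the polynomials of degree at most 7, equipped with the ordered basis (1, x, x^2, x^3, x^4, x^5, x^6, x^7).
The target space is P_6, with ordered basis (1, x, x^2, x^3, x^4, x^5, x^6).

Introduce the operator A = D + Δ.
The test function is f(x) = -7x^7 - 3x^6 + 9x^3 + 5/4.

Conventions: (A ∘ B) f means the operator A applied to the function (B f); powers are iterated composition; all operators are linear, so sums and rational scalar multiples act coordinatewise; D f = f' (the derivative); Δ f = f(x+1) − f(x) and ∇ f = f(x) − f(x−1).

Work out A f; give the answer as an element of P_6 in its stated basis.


g(x) = -98x^6 - 183x^5 - 290x^4 - 305x^3 - 138x^2 - 40x - 1

D f = -49x^6 - 18x^5 + 27x^2
Δ f = -49x^6 - 165x^5 - 290x^4 - 305x^3 - 165x^2 - 40x - 1
(D + Δ) f = -98x^6 - 183x^5 - 290x^4 - 305x^3 - 138x^2 - 40x - 1


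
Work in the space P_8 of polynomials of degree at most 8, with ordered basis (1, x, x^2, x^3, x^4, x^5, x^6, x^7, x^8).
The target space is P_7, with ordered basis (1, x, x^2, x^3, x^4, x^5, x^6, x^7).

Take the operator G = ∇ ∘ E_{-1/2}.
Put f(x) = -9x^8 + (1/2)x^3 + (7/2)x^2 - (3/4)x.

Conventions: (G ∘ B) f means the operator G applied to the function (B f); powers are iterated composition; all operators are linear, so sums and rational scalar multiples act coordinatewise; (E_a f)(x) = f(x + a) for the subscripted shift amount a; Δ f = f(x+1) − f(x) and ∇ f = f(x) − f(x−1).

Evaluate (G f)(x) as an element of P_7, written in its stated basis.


the image equals g(x) = -72x^7 + 504x^6 - 1638x^5 + 3150x^4 - (7623/2)x^3 + 2868x^2 - (9805/8)x + 449/2

E_{-1/2} f = -9x^8 + 36x^7 - 63x^6 + 63x^5 - (315/8)x^4 + (65/4)x^3 - (19/16)x^2 - (53/16)x + 295/256
∇ E_{-1/2} f = -72x^7 + 504x^6 - 1638x^5 + 3150x^4 - (7623/2)x^3 + 2868x^2 - (9805/8)x + 449/2


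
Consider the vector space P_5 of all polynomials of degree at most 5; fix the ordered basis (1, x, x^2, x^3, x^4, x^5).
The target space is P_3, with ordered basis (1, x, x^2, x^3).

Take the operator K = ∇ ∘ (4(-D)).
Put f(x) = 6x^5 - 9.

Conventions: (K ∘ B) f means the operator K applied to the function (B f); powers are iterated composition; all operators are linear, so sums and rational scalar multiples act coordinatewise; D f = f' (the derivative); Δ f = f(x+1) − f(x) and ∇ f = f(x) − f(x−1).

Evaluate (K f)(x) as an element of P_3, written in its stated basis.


the result is g(x) = -480x^3 + 720x^2 - 480x + 120

D f = 30x^4
(-D) f = -30x^4
(4(-D)) f = -120x^4
∇ (4(-D)) f = -480x^3 + 720x^2 - 480x + 120


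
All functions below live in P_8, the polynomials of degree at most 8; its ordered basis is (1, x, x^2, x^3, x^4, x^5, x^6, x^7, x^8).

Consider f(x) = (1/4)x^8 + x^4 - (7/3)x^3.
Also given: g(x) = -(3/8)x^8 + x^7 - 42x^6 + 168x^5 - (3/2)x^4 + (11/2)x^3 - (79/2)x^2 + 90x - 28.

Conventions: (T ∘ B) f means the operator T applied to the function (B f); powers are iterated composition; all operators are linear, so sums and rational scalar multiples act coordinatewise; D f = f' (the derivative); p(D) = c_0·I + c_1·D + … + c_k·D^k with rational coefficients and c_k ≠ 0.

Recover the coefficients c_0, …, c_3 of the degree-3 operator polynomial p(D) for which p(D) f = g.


c_0 = -3/2, c_1 = 1/2, c_2 = -3, c_3 = 2

D^0 f = (1/4)x^8 + x^4 - (7/3)x^3
D^1 f = 2x^7 + 4x^3 - 7x^2
D^2 f = 14x^6 + 12x^2 - 14x
D^3 f = 84x^5 + 24x - 14
matching coefficients of g against c_0 f + c_1 Df + … from the top degree down determines the c_i
solution: c_0 = -3/2, c_1 = 1/2, c_2 = -3, c_3 = 2


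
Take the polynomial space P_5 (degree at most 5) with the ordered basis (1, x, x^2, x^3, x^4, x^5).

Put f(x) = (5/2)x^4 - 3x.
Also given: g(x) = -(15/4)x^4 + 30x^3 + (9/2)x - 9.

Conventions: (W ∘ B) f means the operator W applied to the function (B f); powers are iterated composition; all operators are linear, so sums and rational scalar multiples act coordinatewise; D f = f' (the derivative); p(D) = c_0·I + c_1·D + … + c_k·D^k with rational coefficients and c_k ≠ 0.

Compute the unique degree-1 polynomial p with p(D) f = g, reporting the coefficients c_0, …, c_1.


c_0 = -3/2, c_1 = 3

D^0 f = (5/2)x^4 - 3x
D^1 f = 10x^3 - 3
matching coefficients of g against c_0 f + c_1 Df + … from the top degree down determines the c_i
solution: c_0 = -3/2, c_1 = 3


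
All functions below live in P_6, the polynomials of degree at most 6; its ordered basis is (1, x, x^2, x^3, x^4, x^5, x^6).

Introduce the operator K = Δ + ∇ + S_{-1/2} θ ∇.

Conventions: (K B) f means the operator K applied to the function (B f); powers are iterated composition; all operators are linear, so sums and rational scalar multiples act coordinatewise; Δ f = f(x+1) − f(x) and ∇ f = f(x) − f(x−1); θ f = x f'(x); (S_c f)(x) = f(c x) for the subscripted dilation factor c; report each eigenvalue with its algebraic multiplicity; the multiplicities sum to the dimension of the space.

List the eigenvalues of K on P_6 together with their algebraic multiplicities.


λ = 0 (multiplicity 7)

image of 1: 0
image of x: 2
image of x^2: 3x
image of x^3: (15/2)x^2 + (3/2)x + 2
image of x^4: (13/2)x^3 - 3x^2 + 6x
image of x^5: (45/4)x^4 + (15/4)x^3 + 25x^2 + (5/2)x + 2
image of x^6: (177/16)x^5 - (15/4)x^4 + (65/2)x^3 - (15/2)x^2 + 9x
the matrix is upper triangular; its diagonal is (0, 0, 0, 0, 0, 0, 0)
for a triangular matrix the eigenvalues are the diagonal entries, with algebraic multiplicity their repetition count


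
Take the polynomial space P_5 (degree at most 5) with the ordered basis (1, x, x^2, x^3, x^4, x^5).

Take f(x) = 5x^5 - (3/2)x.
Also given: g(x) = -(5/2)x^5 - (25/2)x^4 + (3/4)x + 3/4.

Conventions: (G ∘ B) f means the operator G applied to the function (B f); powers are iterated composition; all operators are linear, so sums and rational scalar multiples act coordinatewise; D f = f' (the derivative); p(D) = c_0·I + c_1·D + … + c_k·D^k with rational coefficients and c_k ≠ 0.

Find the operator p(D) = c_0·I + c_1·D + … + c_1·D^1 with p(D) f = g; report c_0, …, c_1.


D^0 f = 5x^5 - (3/2)x
D^1 f = 25x^4 - 3/2
matching coefficients of g against c_0 f + c_1 Df + … from the top degree down determines the c_i
solution: c_0 = -1/2, c_1 = -1/2

p(D) = -(1/2)·I − (1/2)·D, i.e. c_0 = -1/2, c_1 = -1/2


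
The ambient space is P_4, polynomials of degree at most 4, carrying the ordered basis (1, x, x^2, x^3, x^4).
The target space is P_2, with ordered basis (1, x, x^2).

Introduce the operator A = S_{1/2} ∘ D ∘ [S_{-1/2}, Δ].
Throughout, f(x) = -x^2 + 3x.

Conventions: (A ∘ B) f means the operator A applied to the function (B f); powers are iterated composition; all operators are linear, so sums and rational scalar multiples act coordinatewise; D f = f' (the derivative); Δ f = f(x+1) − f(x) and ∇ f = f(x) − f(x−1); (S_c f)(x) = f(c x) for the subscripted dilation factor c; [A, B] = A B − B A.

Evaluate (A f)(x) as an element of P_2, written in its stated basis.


Δ f = -2x + 2
S_{-1/2} Δ f = x + 2
S_{-1/2} f = -(1/4)x^2 - (3/2)x
Δ S_{-1/2} f = -(1/2)x - 7/4
[S_{-1/2}, Δ] f = (3/2)x + 15/4
D [S_{-1/2}, Δ] f = 3/2
S_{1/2} D [S_{-1/2}, Δ] f = 3/2

the result is g(x) = 3/2


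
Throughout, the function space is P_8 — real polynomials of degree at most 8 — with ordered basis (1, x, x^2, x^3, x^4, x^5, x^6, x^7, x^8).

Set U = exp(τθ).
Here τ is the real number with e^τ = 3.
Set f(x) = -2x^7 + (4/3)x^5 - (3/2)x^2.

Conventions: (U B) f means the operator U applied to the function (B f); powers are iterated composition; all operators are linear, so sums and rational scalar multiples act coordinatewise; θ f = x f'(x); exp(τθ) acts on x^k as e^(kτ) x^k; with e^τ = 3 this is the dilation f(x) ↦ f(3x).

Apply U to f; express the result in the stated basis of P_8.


exp(τθ) x^k = e^(kτ) x^k; with e^τ = 3 this sends x^k to 3^k x^k
x^2 ↦ 9 x^2
x^5 ↦ 243 x^5
x^7 ↦ 2187 x^7
applying this coordinatewise to f: exp(τθ) f = -4374x^7 + 324x^5 - (27/2)x^2

the result is g(x) = -4374x^7 + 324x^5 - (27/2)x^2


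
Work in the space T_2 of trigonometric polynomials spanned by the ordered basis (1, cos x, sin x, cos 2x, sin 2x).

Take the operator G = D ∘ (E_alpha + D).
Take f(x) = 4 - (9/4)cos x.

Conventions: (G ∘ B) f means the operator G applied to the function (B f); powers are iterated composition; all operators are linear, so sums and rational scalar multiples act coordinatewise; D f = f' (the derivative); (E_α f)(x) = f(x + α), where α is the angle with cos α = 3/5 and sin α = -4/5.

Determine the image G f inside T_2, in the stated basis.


the result is g(x) = (9/20)cos x + (27/20)sin x

E_alpha f = 4 - (27/20)cos x - (9/5)sin x
D f = (9/4)sin x
(E_alpha + D) f = 4 - (27/20)cos x + (9/20)sin x
D (E_alpha + D) f = (9/20)cos x + (27/20)sin x


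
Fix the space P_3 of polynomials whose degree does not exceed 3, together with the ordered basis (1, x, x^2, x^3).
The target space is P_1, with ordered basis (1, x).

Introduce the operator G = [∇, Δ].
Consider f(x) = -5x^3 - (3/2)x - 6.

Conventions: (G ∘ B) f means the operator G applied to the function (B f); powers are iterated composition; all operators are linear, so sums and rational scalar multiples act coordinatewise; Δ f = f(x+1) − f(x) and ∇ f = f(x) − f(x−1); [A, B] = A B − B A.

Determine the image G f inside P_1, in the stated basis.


the image equals g(x) = 0

Δ f = -15x^2 - 15x - 13/2
∇ Δ f = -30x
∇ f = -15x^2 + 15x - 13/2
Δ ∇ f = -30x
[∇, Δ] f = 0


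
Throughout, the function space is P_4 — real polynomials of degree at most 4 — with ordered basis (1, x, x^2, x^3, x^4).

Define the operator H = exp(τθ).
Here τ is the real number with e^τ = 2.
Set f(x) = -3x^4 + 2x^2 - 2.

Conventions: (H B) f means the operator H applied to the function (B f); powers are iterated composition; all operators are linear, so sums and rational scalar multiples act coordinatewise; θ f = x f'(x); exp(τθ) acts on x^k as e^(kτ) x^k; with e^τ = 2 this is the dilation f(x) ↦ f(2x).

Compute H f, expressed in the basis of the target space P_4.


exp(τθ) x^k = e^(kτ) x^k; with e^τ = 2 this sends x^k to 2^k x^k
x^2 ↦ 4 x^2
x^4 ↦ 16 x^4
applying this coordinatewise to f: exp(τθ) f = -48x^4 + 8x^2 - 2

g(x) = -48x^4 + 8x^2 - 2


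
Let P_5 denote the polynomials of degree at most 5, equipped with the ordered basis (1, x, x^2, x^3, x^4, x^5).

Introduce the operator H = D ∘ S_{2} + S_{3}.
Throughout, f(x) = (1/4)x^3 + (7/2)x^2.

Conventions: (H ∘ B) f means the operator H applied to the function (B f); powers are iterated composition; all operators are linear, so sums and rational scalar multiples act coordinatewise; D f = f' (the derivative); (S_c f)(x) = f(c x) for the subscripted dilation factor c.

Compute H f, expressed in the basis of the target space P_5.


the result is g(x) = (27/4)x^3 + (75/2)x^2 + 28x

S_{2} f = 2x^3 + 14x^2
D S_{2} f = 6x^2 + 28x
S_{3} f = (27/4)x^3 + (63/2)x^2
(D ∘ S_{2} + S_{3}) f = (27/4)x^3 + (75/2)x^2 + 28x


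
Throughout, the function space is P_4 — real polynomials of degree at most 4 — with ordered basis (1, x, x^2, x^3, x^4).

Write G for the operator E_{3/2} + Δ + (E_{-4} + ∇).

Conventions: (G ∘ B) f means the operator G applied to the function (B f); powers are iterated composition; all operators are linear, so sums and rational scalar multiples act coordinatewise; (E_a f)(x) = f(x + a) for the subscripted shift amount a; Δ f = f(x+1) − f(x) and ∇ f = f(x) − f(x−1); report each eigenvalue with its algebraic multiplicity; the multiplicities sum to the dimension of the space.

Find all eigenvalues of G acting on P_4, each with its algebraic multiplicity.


image of 1: 2
image of x: 2x - 1/2
image of x^2: 2x^2 - x + 73/4
image of x^3: 2x^3 - (3/2)x^2 + (219/4)x - 469/8
image of x^4: 2x^4 - 2x^3 + (219/2)x^2 - (469/2)x + 4177/16
the matrix is upper triangular; its diagonal is (2, 2, 2, 2, 2)
for a triangular matrix the eigenvalues are the diagonal entries, with algebraic multiplicity their repetition count

λ = 2 (multiplicity 5)


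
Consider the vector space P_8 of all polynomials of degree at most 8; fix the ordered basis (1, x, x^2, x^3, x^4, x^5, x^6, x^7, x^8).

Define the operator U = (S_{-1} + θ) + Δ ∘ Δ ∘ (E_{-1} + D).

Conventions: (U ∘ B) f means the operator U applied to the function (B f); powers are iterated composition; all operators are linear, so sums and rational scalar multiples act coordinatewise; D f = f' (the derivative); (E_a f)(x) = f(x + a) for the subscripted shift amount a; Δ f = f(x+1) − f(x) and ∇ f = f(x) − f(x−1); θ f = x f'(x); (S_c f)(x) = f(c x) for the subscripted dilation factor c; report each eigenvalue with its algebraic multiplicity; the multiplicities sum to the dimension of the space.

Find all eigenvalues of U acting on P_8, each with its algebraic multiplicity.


image of 1: 1
image of x: 0
image of x^2: 3x^2 + 2
image of x^3: 2x^3 + 6x + 6
image of x^4: 5x^4 + 12x^2 + 24x + 26
image of x^5: 4x^5 + 20x^3 + 60x^2 + 130x + 70
image of x^6: 7x^6 + 30x^4 + 120x^3 + 390x^2 + 420x + 182
image of x^7: 6x^7 + 42x^5 + 210x^4 + 910x^3 + 1470x^2 + 1274x + 434
image of x^8: 9x^8 + 56x^6 + 336x^5 + 1820x^4 + 3920x^3 + 5096x^2 + 3472x + 1010
the matrix is upper triangular; its diagonal is (1, 0, 3, 2, 5, 4, 7, 6, 9)
for a triangular matrix the eigenvalues are the diagonal entries, with algebraic multiplicity their repetition count

λ = 0 (multiplicity 1), λ = 1 (multiplicity 1), λ = 2 (multiplicity 1), λ = 3 (multiplicity 1), λ = 4 (multiplicity 1), λ = 5 (multiplicity 1), λ = 6 (multiplicity 1), λ = 7 (multiplicity 1), λ = 9 (multiplicity 1)


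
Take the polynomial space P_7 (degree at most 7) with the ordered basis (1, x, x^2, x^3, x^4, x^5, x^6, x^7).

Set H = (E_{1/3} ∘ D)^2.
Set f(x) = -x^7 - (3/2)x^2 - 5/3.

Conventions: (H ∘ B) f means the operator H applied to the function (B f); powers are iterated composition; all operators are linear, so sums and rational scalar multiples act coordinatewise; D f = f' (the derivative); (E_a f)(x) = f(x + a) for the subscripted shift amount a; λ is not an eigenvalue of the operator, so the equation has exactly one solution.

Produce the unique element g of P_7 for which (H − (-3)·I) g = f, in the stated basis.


the image equals g(x) = -(1/3)x^7 + (14/3)x^5 + (140/9)x^4 - (280/27)x^3 - (18001/162)x^2 - (24080/243)x + 37246/729

write g with unknown coordinates in the stated basis and equate coefficients in (H − (-3)·I) g = f
solving from the highest basis element down gives g = -(1/3)x^7 + (14/3)x^5 + (140/9)x^4 - (280/27)x^3 - (18001/162)x^2 - (24080/243)x + 37246/729
check: H g = -14x^5 - (140/3)x^4 + (280/9)x^3 + (8960/27)x^2 + (24080/81)x - 37651/243
so H g − (-3)·g = -x^7 - (3/2)x^2 - 5/3 = f ✓


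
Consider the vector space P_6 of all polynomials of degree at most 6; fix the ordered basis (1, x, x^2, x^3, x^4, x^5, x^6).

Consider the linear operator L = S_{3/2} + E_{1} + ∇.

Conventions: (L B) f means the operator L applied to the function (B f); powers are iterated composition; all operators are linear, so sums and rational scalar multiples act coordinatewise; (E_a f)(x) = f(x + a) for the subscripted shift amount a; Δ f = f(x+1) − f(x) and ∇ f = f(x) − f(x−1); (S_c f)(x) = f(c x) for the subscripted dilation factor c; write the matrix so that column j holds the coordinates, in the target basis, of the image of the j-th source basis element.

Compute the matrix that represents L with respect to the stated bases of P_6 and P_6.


the matrix is [[2, 2, 0, 2, 0, 2, 0]; [0, 5/2, 4, 0, 8, 0, 12]; [0, 0, 13/4, 6, 0, 20, 0]; [0, 0, 0, 35/8, 8, 0, 40]; [0, 0, 0, 0, 97/16, 10, 0]; [0, 0, 0, 0, 0, 275/32, 12]; [0, 0, 0, 0, 0, 0, 793/64]] (rows listed top to bottom)

image of 1: 2
image of x: (5/2)x + 2
image of x^2: (13/4)x^2 + 4x
image of x^3: (35/8)x^3 + 6x^2 + 2
image of x^4: (97/16)x^4 + 8x^3 + 8x
image of x^5: (275/32)x^5 + 10x^4 + 20x^2 + 2
image of x^6: (793/64)x^6 + 12x^5 + 40x^3 + 12x
each image's coordinates form column j of the matrix


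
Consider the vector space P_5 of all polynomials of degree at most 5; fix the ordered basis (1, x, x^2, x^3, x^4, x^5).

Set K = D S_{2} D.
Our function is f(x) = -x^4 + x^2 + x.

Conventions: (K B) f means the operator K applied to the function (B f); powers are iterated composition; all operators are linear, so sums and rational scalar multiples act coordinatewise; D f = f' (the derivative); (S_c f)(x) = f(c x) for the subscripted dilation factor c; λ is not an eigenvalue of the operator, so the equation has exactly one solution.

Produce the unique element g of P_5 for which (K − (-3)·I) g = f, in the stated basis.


g(x) = -(1/3)x^4 + 11x^2 + (1/3)x - 44/3

write g with unknown coordinates in the stated basis and equate coefficients in (K − (-3)·I) g = f
solving from the highest basis element down gives g = -(1/3)x^4 + 11x^2 + (1/3)x - 44/3
check: K g = -32x^2 + 44
so K g − (-3)·g = -x^4 + x^2 + x = f ✓


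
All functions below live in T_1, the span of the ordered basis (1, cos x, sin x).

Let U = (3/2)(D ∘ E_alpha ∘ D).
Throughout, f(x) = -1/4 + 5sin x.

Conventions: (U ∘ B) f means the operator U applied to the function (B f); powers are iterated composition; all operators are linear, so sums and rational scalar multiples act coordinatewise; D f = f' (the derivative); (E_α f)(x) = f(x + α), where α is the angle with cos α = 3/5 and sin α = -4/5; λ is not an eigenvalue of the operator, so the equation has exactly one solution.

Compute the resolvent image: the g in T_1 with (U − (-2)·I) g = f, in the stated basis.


the result is g(x) = -1/8 - (120/53)cos x + (110/53)sin x

write g with unknown coordinates in the stated basis and equate coefficients in (U − (-2)·I) g = f
solving from the highest basis element down gives g = -1/8 - (120/53)cos x + (110/53)sin x
check: U g = (240/53)cos x + (45/53)sin x
so U g − (-2)·g = -1/4 + 5sin x = f ✓


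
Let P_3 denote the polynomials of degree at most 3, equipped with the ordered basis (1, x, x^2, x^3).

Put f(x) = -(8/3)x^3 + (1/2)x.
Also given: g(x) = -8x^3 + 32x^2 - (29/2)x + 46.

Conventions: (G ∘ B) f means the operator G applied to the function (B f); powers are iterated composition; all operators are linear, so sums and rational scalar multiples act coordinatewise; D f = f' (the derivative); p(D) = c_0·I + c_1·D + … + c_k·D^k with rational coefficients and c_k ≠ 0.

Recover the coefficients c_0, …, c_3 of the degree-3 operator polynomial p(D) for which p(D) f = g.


D^0 f = -(8/3)x^3 + (1/2)x
D^1 f = -8x^2 + 1/2
D^2 f = -16x
D^3 f = -16
matching coefficients of g against c_0 f + c_1 Df + … from the top degree down determines the c_i
solution: c_0 = 3, c_1 = -4, c_2 = 1, c_3 = -3

c_0 = 3, c_1 = -4, c_2 = 1, c_3 = -3


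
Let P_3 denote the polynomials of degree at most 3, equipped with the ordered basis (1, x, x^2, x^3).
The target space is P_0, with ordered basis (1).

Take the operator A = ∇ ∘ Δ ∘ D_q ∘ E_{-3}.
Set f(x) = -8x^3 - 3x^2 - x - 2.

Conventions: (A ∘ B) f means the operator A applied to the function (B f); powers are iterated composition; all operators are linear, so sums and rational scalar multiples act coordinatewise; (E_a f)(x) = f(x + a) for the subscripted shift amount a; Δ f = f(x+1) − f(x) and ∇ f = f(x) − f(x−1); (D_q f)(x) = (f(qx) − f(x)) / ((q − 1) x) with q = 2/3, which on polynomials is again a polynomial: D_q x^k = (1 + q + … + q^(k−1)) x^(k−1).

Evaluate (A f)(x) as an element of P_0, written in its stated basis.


E_{-3} f = -8x^3 + 69x^2 - 199x + 190
D_q E_{-3} f = -(152/9)x^2 + 115x - 199
Δ D_q E_{-3} f = -(304/9)x + 883/9
∇ Δ D_q E_{-3} f = -304/9

the image equals g(x) = -304/9


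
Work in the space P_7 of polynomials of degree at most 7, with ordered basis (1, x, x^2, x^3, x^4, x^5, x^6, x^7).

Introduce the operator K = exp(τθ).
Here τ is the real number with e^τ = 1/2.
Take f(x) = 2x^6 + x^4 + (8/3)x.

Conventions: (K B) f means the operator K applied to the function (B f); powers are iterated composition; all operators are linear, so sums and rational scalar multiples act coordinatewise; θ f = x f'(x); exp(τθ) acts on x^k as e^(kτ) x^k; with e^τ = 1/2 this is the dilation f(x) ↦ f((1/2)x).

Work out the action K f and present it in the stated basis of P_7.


exp(τθ) x^k = e^(kτ) x^k; with e^τ = 1/2 this sends x^k to (1/2)^k x^k
x ↦ 1/2 x
x^4 ↦ 1/16 x^4
x^6 ↦ 1/64 x^6
applying this coordinatewise to f: exp(τθ) f = (1/32)x^6 + (1/16)x^4 + (4/3)x

g(x) = (1/32)x^6 + (1/16)x^4 + (4/3)x
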